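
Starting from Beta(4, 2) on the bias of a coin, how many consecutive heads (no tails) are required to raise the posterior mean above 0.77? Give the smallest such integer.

After k heads and 0 tails the posterior is Beta(4+k, 2), with mean (4+k)/(4+2+k).
Set (4+k)/(6+k) > 0.77 and solve: k > (0.77·6 − 4)/(1 − 0.77) = 2.696.
The smallest integer exceeding 2.696 is 3, and checking k=3: (7)/(9) = 0.7778 > 0.77.

k = 3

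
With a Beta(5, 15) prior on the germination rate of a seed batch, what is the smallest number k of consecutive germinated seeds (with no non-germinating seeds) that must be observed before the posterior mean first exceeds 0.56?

After k germinated seeds and 0 non-germinating seeds the posterior is Beta(5+k, 15), with mean (5+k)/(5+15+k).
Set (5+k)/(20+k) > 0.56 and solve: k > (0.56·20 − 5)/(1 − 0.56) = 14.091.
The smallest integer exceeding 14.091 is 15, and checking k=15: (20)/(35) = 0.5714 > 0.56.

k = 15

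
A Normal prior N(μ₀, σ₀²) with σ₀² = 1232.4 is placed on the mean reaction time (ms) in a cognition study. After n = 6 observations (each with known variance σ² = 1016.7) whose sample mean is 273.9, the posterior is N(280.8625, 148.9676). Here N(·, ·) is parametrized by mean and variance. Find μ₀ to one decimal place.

With known observation variance, the Normal–Normal posterior has precision τ_n = τ₀ + n/σ² and mean μ_n = (τ₀μ₀ + (n/σ²)x̄)/τ_n.
Here τ₀ = 1/1232.4 = 0.000811 and τ_data = 6/1016.7 = 0.005901, so τ_n = 0.006712.
Rearranging for μ₀: μ₀ = (μ_n·τ_n − τ_data·x̄)/τ₀ = (280.8625·0.006712 − 0.005901·273.9) / 0.000811 = 0.268865/0.000811 ≈ 331.5.

μ₀ = 331.5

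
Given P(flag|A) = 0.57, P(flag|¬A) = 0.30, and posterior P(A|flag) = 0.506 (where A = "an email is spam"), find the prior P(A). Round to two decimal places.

In odds form, posterior odds = prior odds × likelihood ratio, so prior odds = posterior odds ÷ LR.
Posterior odds = 0.506/(1−0.506) = 1.0243. LR = 0.57/0.30 = 1.9000.
Prior odds = 1.0243/1.9000 = 0.5391, so P(A) = 0.5391/(1+0.5391) ≈ 0.35.

P(A) = 0.35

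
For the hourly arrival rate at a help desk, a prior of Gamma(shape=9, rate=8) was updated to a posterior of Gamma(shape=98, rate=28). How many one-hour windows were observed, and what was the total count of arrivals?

A Gamma(α, β) prior (rate parametrization) on a Poisson rate with n observations summing to S gives posterior Gamma(α+S, β+n).
Matching: Σxᵢ = 98 − 9 = 89 and n = 28 − 8 = 20.

n = 20 one-hour windows with total 89 arrivals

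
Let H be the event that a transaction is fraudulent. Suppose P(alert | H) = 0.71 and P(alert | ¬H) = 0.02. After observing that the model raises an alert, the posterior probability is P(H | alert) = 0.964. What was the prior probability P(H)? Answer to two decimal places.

P(H) = 0.43

Bayes' rule in odds form gives O(H|E) = O(H)·[P(E|H)/P(E|¬H)], hence O(H) = O(H|E)/LR.
Posterior odds = 0.964/(1−0.964) = 26.7778. LR = 0.71/0.02 = 35.5000.
Prior odds = 26.7778/35.5000 = 0.7543, so P(H) = 0.7543/(1+0.7543) ≈ 0.43.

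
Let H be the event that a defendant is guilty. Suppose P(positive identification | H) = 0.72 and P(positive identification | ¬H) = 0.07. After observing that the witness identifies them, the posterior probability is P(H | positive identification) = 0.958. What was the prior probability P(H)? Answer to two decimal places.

Bayes' rule in odds form gives O(H|E) = O(H)·[P(E|H)/P(E|¬H)], hence O(H) = O(H|E)/LR.
Posterior odds = 0.958/(1−0.958) = 22.8095. LR = 0.72/0.07 = 10.2857.
Prior odds = 22.8095/10.2857 = 2.2176, so P(H) = 2.2176/(1+2.2176) ≈ 0.69.

P(H) = 0.69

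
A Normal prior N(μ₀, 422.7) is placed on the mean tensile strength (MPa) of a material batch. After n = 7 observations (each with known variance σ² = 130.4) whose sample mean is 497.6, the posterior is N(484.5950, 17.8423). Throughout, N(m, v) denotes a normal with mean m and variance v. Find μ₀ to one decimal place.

With known observation variance, the Normal–Normal posterior has precision τ_n = τ₀ + n/σ² and mean μ_n = (τ₀μ₀ + (n/σ²)x̄)/τ_n.
Here τ₀ = 1/422.7 = 0.002366 and τ_data = 7/130.4 = 0.053681, so τ_n = 0.056047.
Rearranging for μ₀: μ₀ = (μ_n·τ_n − τ_data·x̄)/τ₀ = (484.5950·0.056047 − 0.053681·497.6) / 0.002366 = 0.448430/0.002366 ≈ 189.5.

μ₀ = 189.5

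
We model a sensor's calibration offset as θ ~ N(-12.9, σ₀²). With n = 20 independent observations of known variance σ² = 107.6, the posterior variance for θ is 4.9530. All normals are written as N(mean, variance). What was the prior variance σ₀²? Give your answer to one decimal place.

Posterior precision equals prior precision plus data precision: 1/σ_n² = 1/σ₀² + n/σ².
So 1/σ₀² = 1/4.9530 − 20/107.6 = 0.201898 − 0.185874 = 0.016024.
Hence σ₀² = 1/0.016024 ≈ 62.4.

σ₀² = 62.4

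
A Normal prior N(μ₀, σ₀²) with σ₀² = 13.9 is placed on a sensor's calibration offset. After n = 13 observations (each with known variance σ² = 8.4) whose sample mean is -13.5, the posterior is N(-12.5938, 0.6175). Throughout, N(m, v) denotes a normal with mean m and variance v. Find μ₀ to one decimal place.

μ₀ = 6.9

The posterior mean is a precision-weighted average: μ_n = (τ₀μ₀ + τ_data·x̄)/(τ₀+τ_data), with τ₀=1/σ₀² and τ_data=n/σ².
Here τ₀ = 1/13.9 = 0.071942 and τ_data = 13/8.4 = 1.547619, so τ_n = 1.619561.
Rearranging for μ₀: μ₀ = (μ_n·τ_n − τ_data·x̄)/τ₀ = (-12.5938·1.619561 − 1.547619·-13.5) / 0.071942 = 0.496429/0.071942 ≈ 6.9.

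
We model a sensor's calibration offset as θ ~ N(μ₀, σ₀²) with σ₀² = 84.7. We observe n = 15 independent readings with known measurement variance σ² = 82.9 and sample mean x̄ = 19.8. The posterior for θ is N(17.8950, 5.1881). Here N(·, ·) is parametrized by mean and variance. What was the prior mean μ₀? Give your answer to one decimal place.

With known observation variance, the Normal–Normal posterior has precision τ_n = τ₀ + n/σ² and mean μ_n = (τ₀μ₀ + (n/σ²)x̄)/τ_n.
Here τ₀ = 1/84.7 = 0.011806 and τ_data = 15/82.9 = 0.180941, so τ_n = 0.192747.
Rearranging for μ₀: μ₀ = (μ_n·τ_n − τ_data·x̄)/τ₀ = (17.8950·0.192747 − 0.180941·19.8) / 0.011806 = -0.133424/0.011806 ≈ -11.3.

μ₀ = -11.3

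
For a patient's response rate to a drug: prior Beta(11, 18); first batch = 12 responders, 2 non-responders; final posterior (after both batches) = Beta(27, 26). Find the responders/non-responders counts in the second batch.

Sequential conjugate updates are equivalent to a single update on the pooled data, so total successes = posterior α − prior α and total failures = posterior β − prior β.
Total across both batches: 27−11=16 responders, 26−18=8 non-responders.
Subtract the first batch: 16−12=4 responders and 8−2=6 non-responders.

4 responders and 6 non-responders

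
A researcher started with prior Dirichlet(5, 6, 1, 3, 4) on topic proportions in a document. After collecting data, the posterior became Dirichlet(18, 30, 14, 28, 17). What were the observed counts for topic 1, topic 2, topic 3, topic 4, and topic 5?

counts (13, 24, 13, 25, 13)

For a Dirichlet(α) prior with multinomial counts c, the posterior is Dirichlet(α + c) componentwise.
Counts are posterior − prior componentwise: 18−5=13, 30−6=24, 14−1=13, 28−3=25, 17−4=13.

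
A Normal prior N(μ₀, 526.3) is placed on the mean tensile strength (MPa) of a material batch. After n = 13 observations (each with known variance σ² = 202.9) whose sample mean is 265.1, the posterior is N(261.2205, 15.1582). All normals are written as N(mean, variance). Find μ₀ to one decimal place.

μ₀ = 130.4

With known observation variance, the Normal–Normal posterior has precision τ_n = τ₀ + n/σ² and mean μ_n = (τ₀μ₀ + (n/σ²)x̄)/τ_n.
Here τ₀ = 1/526.3 = 0.001900 and τ_data = 13/202.9 = 0.064071, so τ_n = 0.065971.
Rearranging for μ₀: μ₀ = (μ_n·τ_n − τ_data·x̄)/τ₀ = (261.2205·0.065971 − 0.064071·265.1) / 0.001900 = 0.247756/0.001900 ≈ 130.4.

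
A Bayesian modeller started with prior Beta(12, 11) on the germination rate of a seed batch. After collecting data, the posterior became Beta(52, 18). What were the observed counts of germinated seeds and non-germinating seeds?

A Beta(a, b) prior with s successes and f failures in binomial data gives a Beta(a+s, b+f) posterior.
Match parameters: s=52−12=40, f=18−11=7.

40 germinated seeds and 7 non-germinating seeds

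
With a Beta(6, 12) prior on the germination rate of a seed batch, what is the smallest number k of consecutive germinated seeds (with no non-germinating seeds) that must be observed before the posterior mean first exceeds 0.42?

k = 3

After k germinated seeds and 0 non-germinating seeds the posterior is Beta(6+k, 12), with mean (6+k)/(6+12+k).
Set (6+k)/(18+k) > 0.42 and solve: k > (0.42·18 − 6)/(1 − 0.42) = 2.690.
The smallest integer exceeding 2.690 is 3.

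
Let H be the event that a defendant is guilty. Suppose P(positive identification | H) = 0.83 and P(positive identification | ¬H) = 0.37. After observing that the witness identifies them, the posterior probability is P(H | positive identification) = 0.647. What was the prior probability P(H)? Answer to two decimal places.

Bayes' rule in odds form gives O(H|E) = O(H)·[P(E|H)/P(E|¬H)], hence O(H) = O(H|E)/LR.
Posterior odds = 0.647/(1−0.647) = 1.8329. LR = 0.83/0.37 = 2.2432.
Prior odds = 1.8329/2.2432 = 0.8171, so P(H) = 0.8171/(1+0.8171) ≈ 0.45.

P(H) = 0.45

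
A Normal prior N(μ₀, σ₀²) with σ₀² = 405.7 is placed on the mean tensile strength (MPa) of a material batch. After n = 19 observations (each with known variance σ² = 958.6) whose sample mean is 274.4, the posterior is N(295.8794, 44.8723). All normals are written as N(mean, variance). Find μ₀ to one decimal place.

The posterior mean is a precision-weighted average: μ_n = (τ₀μ₀ + τ_data·x̄)/(τ₀+τ_data), with τ₀=1/σ₀² and τ_data=n/σ².
Here τ₀ = 1/405.7 = 0.002465 and τ_data = 19/958.6 = 0.019821, so τ_n = 0.022286.
Rearranging for μ₀: μ₀ = (μ_n·τ_n − τ_data·x̄)/τ₀ = (295.8794·0.022286 − 0.019821·274.4) / 0.002465 = 1.155086/0.002465 ≈ 468.6.

μ₀ = 468.6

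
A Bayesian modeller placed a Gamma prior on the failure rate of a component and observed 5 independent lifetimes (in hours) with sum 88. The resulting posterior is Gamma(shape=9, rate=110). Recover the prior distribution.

Gamma(shape=4, rate=22)

For an exponential likelihood with a Gamma(α, β) prior on the rate, n observations with total T give posterior Gamma(α+n, β+T).
So α = 9 − 5 = 4 and β = 110 − 88 = 22.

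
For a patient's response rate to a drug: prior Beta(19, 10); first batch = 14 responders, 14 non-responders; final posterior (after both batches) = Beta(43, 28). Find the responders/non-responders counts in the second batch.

10 responders and 4 non-responders

Because Beta–binomial updating is additive in the counts, the combined data contributed (α_post−α_prior, β_post−β_prior) successes and failures.
Total across both batches: 43−19=24 responders, 28−10=18 non-responders.
Subtract the first batch: 24−14=10 responders and 18−14=4 non-responders.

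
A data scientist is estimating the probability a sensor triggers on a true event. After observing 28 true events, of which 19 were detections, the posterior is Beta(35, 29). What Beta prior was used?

Beta(16, 20)

A Beta(a, b) prior with s successes and f failures in binomial data gives a Beta(a+s, b+f) posterior.
Subtract the data counts: 35−19=16, 29−9=20.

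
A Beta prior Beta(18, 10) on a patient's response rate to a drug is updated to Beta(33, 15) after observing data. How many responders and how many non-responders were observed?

A Beta(a, b) prior with s successes and f failures in binomial data gives a Beta(a+s, b+f) posterior.
So s = 33 − 18 = 15 and f = 15 − 10 = 5.

15 responders and 5 non-responders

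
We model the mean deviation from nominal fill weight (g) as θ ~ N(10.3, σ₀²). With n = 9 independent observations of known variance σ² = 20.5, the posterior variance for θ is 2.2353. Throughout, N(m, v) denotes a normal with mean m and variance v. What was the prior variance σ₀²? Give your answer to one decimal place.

σ₀² = 119.9

For the Normal–Normal model with known σ², precisions add: τ_n = τ₀ + n/σ².
So 1/σ₀² = 1/2.2353 − 9/20.5 = 0.447367 − 0.439024 = 0.008343.
Hence σ₀² = 1/0.008343 ≈ 119.9.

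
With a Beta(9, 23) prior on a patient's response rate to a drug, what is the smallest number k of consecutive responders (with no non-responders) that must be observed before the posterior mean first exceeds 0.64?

After k responders and 0 non-responders the posterior is Beta(9+k, 23), with mean (9+k)/(9+23+k).
Set (9+k)/(32+k) > 0.64 and solve: k > (0.64·32 − 9)/(1 − 0.64) = 31.889.
The smallest integer exceeding 31.889 is 32.

k = 32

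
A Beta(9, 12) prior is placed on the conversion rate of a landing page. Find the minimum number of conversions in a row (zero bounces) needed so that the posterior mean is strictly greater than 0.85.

After k conversions and 0 bounces the posterior is Beta(9+k, 12), with mean (9+k)/(9+12+k).
Set (9+k)/(21+k) > 0.85 and solve: k > (0.85·21 − 9)/(1 − 0.85) = 59.000.
The smallest integer exceeding 59.000 is 60, and checking k=60: (69)/(81) = 0.8519 > 0.85.

k = 60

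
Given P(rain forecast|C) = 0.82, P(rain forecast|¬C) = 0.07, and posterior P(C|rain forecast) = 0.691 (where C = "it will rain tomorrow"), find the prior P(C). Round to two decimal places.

Bayes' rule in odds form gives O(C|E) = O(C)·[P(E|C)/P(E|¬C)], hence O(C) = O(C|E)/LR.
Posterior odds = 0.691/(1−0.691) = 2.2362. LR = 0.82/0.07 = 11.7143.
Prior odds = 2.2362/11.7143 = 0.1909, so P(C) = 0.1909/(1+0.1909) ≈ 0.16.

P(C) = 0.16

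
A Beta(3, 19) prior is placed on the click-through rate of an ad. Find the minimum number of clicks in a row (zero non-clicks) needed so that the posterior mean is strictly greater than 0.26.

k = 4

After k clicks and 0 non-clicks the posterior is Beta(3+k, 19), with mean (3+k)/(3+19+k).
Set (3+k)/(22+k) > 0.26 and solve: k > (0.26·22 − 3)/(1 − 0.26) = 3.676.
The smallest integer exceeding 3.676 is 4.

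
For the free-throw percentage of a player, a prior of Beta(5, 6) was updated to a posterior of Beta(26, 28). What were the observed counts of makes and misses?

21 makes and 22 misses

Beta is conjugate to the binomial likelihood: posterior = Beta(α+s, β+f).
So s = 26 − 5 = 21 and f = 28 − 6 = 22.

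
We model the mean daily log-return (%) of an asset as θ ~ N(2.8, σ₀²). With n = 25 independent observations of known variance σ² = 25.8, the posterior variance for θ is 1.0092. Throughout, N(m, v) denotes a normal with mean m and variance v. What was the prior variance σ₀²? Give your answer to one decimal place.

Posterior precision equals prior precision plus data precision: 1/σ_n² = 1/σ₀² + n/σ².
So 1/σ₀² = 1/1.0092 − 25/25.8 = 0.990884 − 0.968992 = 0.021892.
Hence σ₀² = 1/0.021892 ≈ 45.7.

σ₀² = 45.7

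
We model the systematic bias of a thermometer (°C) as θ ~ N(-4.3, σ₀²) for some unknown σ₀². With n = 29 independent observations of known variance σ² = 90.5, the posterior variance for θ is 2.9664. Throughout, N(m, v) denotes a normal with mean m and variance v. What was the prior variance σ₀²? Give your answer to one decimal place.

Posterior precision equals prior precision plus data precision: 1/σ_n² = 1/σ₀² + n/σ².
So 1/σ₀² = 1/2.9664 − 29/90.5 = 0.337109 − 0.320442 = 0.016667.
Hence σ₀² = 1/0.016667 ≈ 60.0.

σ₀² = 60.0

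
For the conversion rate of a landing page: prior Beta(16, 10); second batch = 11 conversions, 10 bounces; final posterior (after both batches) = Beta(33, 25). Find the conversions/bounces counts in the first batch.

Because Beta–binomial updating is additive in the counts, the combined data contributed (α_post−α_prior, β_post−β_prior) successes and failures.
Total across both batches: 33−16=17 conversions, 25−10=15 bounces.
Subtract the second batch: 17−11=6 conversions and 15−10=5 bounces.

6 conversions and 5 bounces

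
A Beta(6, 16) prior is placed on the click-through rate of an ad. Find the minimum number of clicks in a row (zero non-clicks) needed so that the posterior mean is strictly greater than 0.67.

k = 27

After k clicks and 0 non-clicks the posterior is Beta(6+k, 16), with mean (6+k)/(6+16+k).
Set (6+k)/(22+k) > 0.67 and solve: k > (0.67·22 − 6)/(1 − 0.67) = 26.485.
The smallest integer exceeding 26.485 is 27, and checking k=27: (33)/(49) = 0.6735 > 0.67.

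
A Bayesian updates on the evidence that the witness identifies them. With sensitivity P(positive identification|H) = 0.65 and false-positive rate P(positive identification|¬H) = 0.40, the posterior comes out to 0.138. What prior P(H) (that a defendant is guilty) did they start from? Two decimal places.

Bayes' rule in odds form gives O(H|E) = O(H)·[P(E|H)/P(E|¬H)], hence O(H) = O(H|E)/LR.
Posterior odds = 0.138/(1−0.138) = 0.1601. LR = 0.65/0.40 = 1.6250.
Prior odds = 0.1601/1.6250 = 0.0985, so P(H) = 0.0985/(1+0.0985) ≈ 0.09.

P(H) = 0.09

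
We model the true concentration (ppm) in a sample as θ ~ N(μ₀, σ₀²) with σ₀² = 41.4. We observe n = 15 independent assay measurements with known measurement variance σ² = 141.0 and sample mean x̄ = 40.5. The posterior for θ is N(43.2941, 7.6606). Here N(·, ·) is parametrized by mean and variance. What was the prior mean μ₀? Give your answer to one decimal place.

μ₀ = 55.6

The posterior mean is a precision-weighted average: μ_n = (τ₀μ₀ + τ_data·x̄)/(τ₀+τ_data), with τ₀=1/σ₀² and τ_data=n/σ².
Here τ₀ = 1/41.4 = 0.024155 and τ_data = 15/141.0 = 0.106383, so τ_n = 0.130538.
Rearranging for μ₀: μ₀ = (μ_n·τ_n − τ_data·x̄)/τ₀ = (43.2941·0.130538 − 0.106383·40.5) / 0.024155 = 1.343014/0.024155 ≈ 55.6.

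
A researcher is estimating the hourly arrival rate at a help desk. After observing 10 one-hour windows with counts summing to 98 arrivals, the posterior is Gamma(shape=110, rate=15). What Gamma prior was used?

Gamma(shape=12, rate=5)

Gamma–Poisson conjugacy: posterior shape = α + Σxᵢ, posterior rate = β + n.
So α = 110 − 98 = 12 and β = 15 − 10 = 5.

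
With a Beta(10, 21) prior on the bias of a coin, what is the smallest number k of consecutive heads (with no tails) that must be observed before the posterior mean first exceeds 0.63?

After k heads and 0 tails the posterior is Beta(10+k, 21), with mean (10+k)/(10+21+k).
Set (10+k)/(31+k) > 0.63 and solve: k > (0.63·31 − 10)/(1 − 0.63) = 25.757.
The smallest integer exceeding 25.757 is 26.

k = 26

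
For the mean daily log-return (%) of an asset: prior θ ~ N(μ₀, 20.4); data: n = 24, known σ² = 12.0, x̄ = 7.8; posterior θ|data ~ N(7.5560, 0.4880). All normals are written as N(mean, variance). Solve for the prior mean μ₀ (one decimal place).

The posterior mean is a precision-weighted average: μ_n = (τ₀μ₀ + τ_data·x̄)/(τ₀+τ_data), with τ₀=1/σ₀² and τ_data=n/σ².
Here τ₀ = 1/20.4 = 0.049020 and τ_data = 24/12.0 = 2.000000, so τ_n = 2.049020.
Rearranging for μ₀: μ₀ = (μ_n·τ_n − τ_data·x̄)/τ₀ = (7.5560·2.049020 − 2.000000·7.8) / 0.049020 = -0.117605/0.049020 ≈ -2.4.

μ₀ = -2.4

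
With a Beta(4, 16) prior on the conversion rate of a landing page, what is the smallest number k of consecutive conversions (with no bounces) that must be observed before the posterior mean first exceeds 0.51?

k = 13

After k conversions and 0 bounces the posterior is Beta(4+k, 16), with mean (4+k)/(4+16+k).
Set (4+k)/(20+k) > 0.51 and solve: k > (0.51·20 − 4)/(1 − 0.51) = 12.653.
The smallest integer exceeding 12.653 is 13.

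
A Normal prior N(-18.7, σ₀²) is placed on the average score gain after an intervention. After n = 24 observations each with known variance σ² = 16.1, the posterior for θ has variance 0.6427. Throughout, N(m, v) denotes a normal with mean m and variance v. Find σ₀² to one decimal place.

Posterior precision equals prior precision plus data precision: 1/σ_n² = 1/σ₀² + n/σ².
So 1/σ₀² = 1/0.6427 − 24/16.1 = 1.555936 − 1.490683 = 0.065253.
Hence σ₀² = 1/0.065253 ≈ 15.3.

σ₀² = 15.3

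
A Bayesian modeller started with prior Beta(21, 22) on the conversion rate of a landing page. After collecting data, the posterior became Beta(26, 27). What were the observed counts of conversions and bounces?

Under Beta–binomial conjugacy the posterior parameters are (a+s, b+f).
Match parameters: s=26−21=5, f=27−22=5.

5 conversions and 5 bounces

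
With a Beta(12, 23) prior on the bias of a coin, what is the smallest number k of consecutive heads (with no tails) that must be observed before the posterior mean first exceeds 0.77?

k = 66

After k heads and 0 tails the posterior is Beta(12+k, 23), with mean (12+k)/(12+23+k).
Set (12+k)/(35+k) > 0.77 and solve: k > (0.77·35 − 12)/(1 − 0.77) = 65.000.
The smallest integer exceeding 65.000 is 66.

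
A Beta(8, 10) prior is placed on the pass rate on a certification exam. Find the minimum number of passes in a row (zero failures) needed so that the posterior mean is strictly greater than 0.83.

k = 41

After k passes and 0 failures the posterior is Beta(8+k, 10), with mean (8+k)/(8+10+k).
Set (8+k)/(18+k) > 0.83 and solve: k > (0.83·18 − 8)/(1 − 0.83) = 40.824.
The smallest integer exceeding 40.824 is 41.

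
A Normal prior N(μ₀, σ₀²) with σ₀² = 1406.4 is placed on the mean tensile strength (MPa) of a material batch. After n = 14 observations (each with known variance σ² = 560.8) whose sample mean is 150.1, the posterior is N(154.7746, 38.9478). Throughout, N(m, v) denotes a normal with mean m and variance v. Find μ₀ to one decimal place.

μ₀ = 318.9

With known observation variance, the Normal–Normal posterior has precision τ_n = τ₀ + n/σ² and mean μ_n = (τ₀μ₀ + (n/σ²)x̄)/τ_n.
Here τ₀ = 1/1406.4 = 0.000711 and τ_data = 14/560.8 = 0.024964, so τ_n = 0.025675.
Rearranging for μ₀: μ₀ = (μ_n·τ_n − τ_data·x̄)/τ₀ = (154.7746·0.025675 − 0.024964·150.1) / 0.000711 = 0.226741/0.000711 ≈ 318.9.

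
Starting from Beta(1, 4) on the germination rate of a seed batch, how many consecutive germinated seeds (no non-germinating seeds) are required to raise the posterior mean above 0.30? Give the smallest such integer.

After k germinated seeds and 0 non-germinating seeds the posterior is Beta(1+k, 4), with mean (1+k)/(1+4+k).
Set (1+k)/(5+k) > 0.30 and solve: k > (0.30·5 − 1)/(1 − 0.30) = 0.714.
The smallest integer exceeding 0.714 is 1.

k = 1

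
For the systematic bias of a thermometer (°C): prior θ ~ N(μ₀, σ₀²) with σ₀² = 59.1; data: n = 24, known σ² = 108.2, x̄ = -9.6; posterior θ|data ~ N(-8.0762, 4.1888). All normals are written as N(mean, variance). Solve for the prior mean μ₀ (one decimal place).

With known observation variance, the Normal–Normal posterior has precision τ_n = τ₀ + n/σ² and mean μ_n = (τ₀μ₀ + (n/σ²)x̄)/τ_n.
Here τ₀ = 1/59.1 = 0.016920 and τ_data = 24/108.2 = 0.221811, so τ_n = 0.238731.
Rearranging for μ₀: μ₀ = (μ_n·τ_n − τ_data·x̄)/τ₀ = (-8.0762·0.238731 − 0.221811·-9.6) / 0.016920 = 0.201346/0.016920 ≈ 11.9.

μ₀ = 11.9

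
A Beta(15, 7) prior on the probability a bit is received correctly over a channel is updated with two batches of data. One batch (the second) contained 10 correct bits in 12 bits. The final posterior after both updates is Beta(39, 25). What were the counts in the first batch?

14 correct bits and 16 errors

Sequential conjugate updates are equivalent to a single update on the pooled data, so total successes = posterior α − prior α and total failures = posterior β − prior β.
Total across both batches: 39−15=24 correct bits, 25−7=18 errors.
Subtract the second batch: 24−10=14 correct bits and 18−2=16 errors.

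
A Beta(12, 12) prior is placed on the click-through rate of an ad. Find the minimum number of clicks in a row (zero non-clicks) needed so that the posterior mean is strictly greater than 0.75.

k = 25

After k clicks and 0 non-clicks the posterior is Beta(12+k, 12), with mean (12+k)/(12+12+k).
Set (12+k)/(24+k) > 0.75 and solve: k > (0.75·24 − 12)/(1 − 0.75) = 24.000.
The smallest integer exceeding 24.000 is 25, and checking k=25: (37)/(49) = 0.7551 > 0.75.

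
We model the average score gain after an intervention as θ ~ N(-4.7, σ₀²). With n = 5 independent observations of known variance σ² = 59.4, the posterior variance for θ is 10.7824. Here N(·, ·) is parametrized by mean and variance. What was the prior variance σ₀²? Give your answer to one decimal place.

For the Normal–Normal model with known σ², precisions add: τ_n = τ₀ + n/σ².
So 1/σ₀² = 1/10.7824 − 5/59.4 = 0.092744 − 0.084175 = 0.008569.
Hence σ₀² = 1/0.008569 ≈ 116.7.

σ₀² = 116.7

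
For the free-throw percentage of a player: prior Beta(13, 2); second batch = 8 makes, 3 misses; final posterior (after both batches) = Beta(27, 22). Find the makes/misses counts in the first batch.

6 makes and 17 misses

Because Beta–binomial updating is additive in the counts, the combined data contributed (α_post−α_prior, β_post−β_prior) successes and failures.
Total across both batches: 27−13=14 makes, 22−2=20 misses.
Subtract the second batch: 14−8=6 makes and 20−3=17 misses.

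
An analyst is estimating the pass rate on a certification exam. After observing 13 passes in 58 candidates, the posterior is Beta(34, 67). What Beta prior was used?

Beta is conjugate to the binomial likelihood: posterior = Beta(α+s, β+f).
Subtract the data counts: 34−13=21, 67−45=22.

Beta(21, 22)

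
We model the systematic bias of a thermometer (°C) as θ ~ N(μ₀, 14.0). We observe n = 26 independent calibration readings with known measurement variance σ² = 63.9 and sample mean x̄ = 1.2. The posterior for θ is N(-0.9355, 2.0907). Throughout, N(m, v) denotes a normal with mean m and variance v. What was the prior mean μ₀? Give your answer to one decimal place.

μ₀ = -13.1

The posterior mean is a precision-weighted average: μ_n = (τ₀μ₀ + τ_data·x̄)/(τ₀+τ_data), with τ₀=1/σ₀² and τ_data=n/σ².
Here τ₀ = 1/14.0 = 0.071429 and τ_data = 26/63.9 = 0.406886, so τ_n = 0.478315.
Rearranging for μ₀: μ₀ = (μ_n·τ_n − τ_data·x̄)/τ₀ = (-0.9355·0.478315 − 0.406886·1.2) / 0.071429 = -0.935727/0.071429 ≈ -13.1.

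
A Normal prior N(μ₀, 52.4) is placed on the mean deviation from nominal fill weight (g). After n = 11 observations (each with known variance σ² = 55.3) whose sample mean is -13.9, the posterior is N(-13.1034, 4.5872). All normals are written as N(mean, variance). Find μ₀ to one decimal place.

μ₀ = -4.8

With known observation variance, the Normal–Normal posterior has precision τ_n = τ₀ + n/σ² and mean μ_n = (τ₀μ₀ + (n/σ²)x̄)/τ_n.
Here τ₀ = 1/52.4 = 0.019084 and τ_data = 11/55.3 = 0.198915, so τ_n = 0.217999.
Rearranging for μ₀: μ₀ = (μ_n·τ_n − τ_data·x̄)/τ₀ = (-13.1034·0.217999 − 0.198915·-13.9) / 0.019084 = -0.091610/0.019084 ≈ -4.8.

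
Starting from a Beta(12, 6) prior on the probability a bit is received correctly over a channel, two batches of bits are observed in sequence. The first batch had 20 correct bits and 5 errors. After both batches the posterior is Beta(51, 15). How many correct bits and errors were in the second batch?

Sequential conjugate updates are equivalent to a single update on the pooled data, so total successes = posterior α − prior α and total failures = posterior β − prior β.
Total across both batches: 51−12=39 correct bits, 15−6=9 errors.
Subtract the first batch: 39−20=19 correct bits and 9−5=4 errors.

19 correct bits and 4 errors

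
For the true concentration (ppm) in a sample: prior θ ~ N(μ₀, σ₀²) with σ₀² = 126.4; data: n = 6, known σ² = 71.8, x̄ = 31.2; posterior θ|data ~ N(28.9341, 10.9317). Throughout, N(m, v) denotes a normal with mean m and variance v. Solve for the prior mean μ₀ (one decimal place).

μ₀ = 5.0

With known observation variance, the Normal–Normal posterior has precision τ_n = τ₀ + n/σ² and mean μ_n = (τ₀μ₀ + (n/σ²)x̄)/τ_n.
Here τ₀ = 1/126.4 = 0.007911 and τ_data = 6/71.8 = 0.083565, so τ_n = 0.091476.
Rearranging for μ₀: μ₀ = (μ_n·τ_n − τ_data·x̄)/τ₀ = (28.9341·0.091476 − 0.083565·31.2) / 0.007911 = 0.039548/0.007911 ≈ 5.0.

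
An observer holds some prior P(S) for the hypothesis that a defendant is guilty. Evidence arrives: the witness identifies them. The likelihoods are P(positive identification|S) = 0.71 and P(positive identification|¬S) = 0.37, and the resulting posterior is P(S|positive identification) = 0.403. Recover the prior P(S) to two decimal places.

P(S) = 0.26

In odds form, posterior odds = prior odds × likelihood ratio, so prior odds = posterior odds ÷ LR.
Posterior odds = 0.403/(1−0.403) = 0.6750. LR = 0.71/0.37 = 1.9189.
Prior odds = 0.6750/1.9189 = 0.3518, so P(S) = 0.3518/(1+0.3518) ≈ 0.26.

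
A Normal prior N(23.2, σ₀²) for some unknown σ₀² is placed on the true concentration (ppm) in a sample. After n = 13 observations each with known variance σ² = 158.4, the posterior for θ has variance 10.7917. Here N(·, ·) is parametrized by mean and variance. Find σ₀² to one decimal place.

σ₀² = 94.4

For the Normal–Normal model with known σ², precisions add: τ_n = τ₀ + n/σ².
So 1/σ₀² = 1/10.7917 − 13/158.4 = 0.092664 − 0.082071 = 0.010593.
Hence σ₀² = 1/0.010593 ≈ 94.4.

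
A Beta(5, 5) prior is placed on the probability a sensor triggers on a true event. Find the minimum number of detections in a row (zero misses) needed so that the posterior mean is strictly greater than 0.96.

After k detections and 0 misses the posterior is Beta(5+k, 5), with mean (5+k)/(5+5+k).
Set (5+k)/(10+k) > 0.96 and solve: k > (0.96·10 − 5)/(1 − 0.96) = 115.000.
The smallest integer exceeding 115.000 is 116, and checking k=116: (121)/(126) = 0.9603 > 0.96.

k = 116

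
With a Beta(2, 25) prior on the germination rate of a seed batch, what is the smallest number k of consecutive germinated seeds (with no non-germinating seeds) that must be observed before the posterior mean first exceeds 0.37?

After k germinated seeds and 0 non-germinating seeds the posterior is Beta(2+k, 25), with mean (2+k)/(2+25+k).
Set (2+k)/(27+k) > 0.37 and solve: k > (0.37·27 − 2)/(1 − 0.37) = 12.683.
The smallest integer exceeding 12.683 is 13.

k = 13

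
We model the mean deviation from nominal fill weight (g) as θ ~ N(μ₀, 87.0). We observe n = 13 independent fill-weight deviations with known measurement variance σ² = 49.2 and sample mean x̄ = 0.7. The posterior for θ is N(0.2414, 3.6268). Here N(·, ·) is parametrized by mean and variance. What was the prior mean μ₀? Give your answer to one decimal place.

μ₀ = -10.3

The posterior mean is a precision-weighted average: μ_n = (τ₀μ₀ + τ_data·x̄)/(τ₀+τ_data), with τ₀=1/σ₀² and τ_data=n/σ².
Here τ₀ = 1/87.0 = 0.011494 and τ_data = 13/49.2 = 0.264228, so τ_n = 0.275722.
Rearranging for μ₀: μ₀ = (μ_n·τ_n − τ_data·x̄)/τ₀ = (0.2414·0.275722 − 0.264228·0.7) / 0.011494 = -0.118400/0.011494 ≈ -10.3.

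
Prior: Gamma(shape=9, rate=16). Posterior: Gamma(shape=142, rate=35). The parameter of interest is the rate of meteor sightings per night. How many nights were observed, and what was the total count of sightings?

Gamma–Poisson conjugacy: posterior shape = α + Σxᵢ, posterior rate = β + n.
Matching: Σxᵢ = 142 − 9 = 133 and n = 35 − 16 = 19.

n = 19 nights with total 133 sightings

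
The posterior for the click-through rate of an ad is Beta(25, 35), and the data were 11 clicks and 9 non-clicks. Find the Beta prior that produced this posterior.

Beta(14, 26)

Under Beta–binomial conjugacy the posterior parameters are (a+s, b+f).
So a = 25 − 11 = 14 and b = 35 − 9 = 26.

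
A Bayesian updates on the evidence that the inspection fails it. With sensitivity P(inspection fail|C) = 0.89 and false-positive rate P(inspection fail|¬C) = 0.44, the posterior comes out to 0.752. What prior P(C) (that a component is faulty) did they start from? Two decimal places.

P(C) = 0.60

Bayes' rule in odds form gives O(C|E) = O(C)·[P(E|C)/P(E|¬C)], hence O(C) = O(C|E)/LR.
Posterior odds = 0.752/(1−0.752) = 3.0323. LR = 0.89/0.44 = 2.0227.
Prior odds = 3.0323/2.0227 = 1.4991, so P(C) = 1.4991/(1+1.4991) ≈ 0.60.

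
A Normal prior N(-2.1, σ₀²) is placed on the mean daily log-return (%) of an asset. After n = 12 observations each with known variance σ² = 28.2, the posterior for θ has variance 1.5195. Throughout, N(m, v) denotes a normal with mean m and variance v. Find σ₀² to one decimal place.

σ₀² = 4.3

For the Normal–Normal model with known σ², precisions add: τ_n = τ₀ + n/σ².
So 1/σ₀² = 1/1.5195 − 12/28.2 = 0.658111 − 0.425532 = 0.232579.
Hence σ₀² = 1/0.232579 ≈ 4.3.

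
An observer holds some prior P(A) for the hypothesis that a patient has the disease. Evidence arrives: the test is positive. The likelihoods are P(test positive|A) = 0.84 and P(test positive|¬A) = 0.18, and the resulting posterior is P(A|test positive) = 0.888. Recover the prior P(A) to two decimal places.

In odds form, posterior odds = prior odds × likelihood ratio, so prior odds = posterior odds ÷ LR.
Posterior odds = 0.888/(1−0.888) = 7.9286. LR = 0.84/0.18 = 4.6667.
Prior odds = 7.9286/4.6667 = 1.6990, so P(A) = 1.6990/(1+1.6990) ≈ 0.63.

P(A) = 0.63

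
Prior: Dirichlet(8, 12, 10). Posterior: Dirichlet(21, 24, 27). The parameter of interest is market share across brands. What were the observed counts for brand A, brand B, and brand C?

For a Dirichlet(α) prior with multinomial counts c, the posterior is Dirichlet(α + c) componentwise.
Counts are posterior − prior componentwise: 21−8=13, 24−12=12, 27−10=17.

counts (13, 12, 17)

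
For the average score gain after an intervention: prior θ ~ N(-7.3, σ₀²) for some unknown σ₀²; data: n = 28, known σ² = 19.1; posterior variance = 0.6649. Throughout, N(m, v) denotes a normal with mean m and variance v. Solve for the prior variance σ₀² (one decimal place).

For the Normal–Normal model with known σ², precisions add: τ_n = τ₀ + n/σ².
So 1/σ₀² = 1/0.6649 − 28/19.1 = 1.503986 − 1.465969 = 0.038017.
Hence σ₀² = 1/0.038017 ≈ 26.3.

σ₀² = 26.3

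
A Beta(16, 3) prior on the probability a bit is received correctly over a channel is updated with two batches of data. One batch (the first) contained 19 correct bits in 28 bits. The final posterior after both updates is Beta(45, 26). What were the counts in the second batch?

10 correct bits and 14 errors

Because Beta–binomial updating is additive in the counts, the combined data contributed (α_post−α_prior, β_post−β_prior) successes and failures.
Total across both batches: 45−16=29 correct bits, 26−3=23 errors.
Subtract the first batch: 29−19=10 correct bits and 23−9=14 errors.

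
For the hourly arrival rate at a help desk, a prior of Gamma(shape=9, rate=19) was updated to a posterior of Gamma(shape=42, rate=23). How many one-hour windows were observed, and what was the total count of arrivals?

n = 4 one-hour windows with total 33 arrivals

A Gamma(α, β) prior (rate parametrization) on a Poisson rate with n observations summing to S gives posterior Gamma(α+S, β+n).
Matching: Σxᵢ = 42 − 9 = 33 and n = 23 − 19 = 4.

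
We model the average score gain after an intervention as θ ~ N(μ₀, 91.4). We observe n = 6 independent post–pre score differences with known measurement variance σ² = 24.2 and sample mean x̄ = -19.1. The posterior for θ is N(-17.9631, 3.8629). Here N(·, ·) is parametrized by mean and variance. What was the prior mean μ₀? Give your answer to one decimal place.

The posterior mean is a precision-weighted average: μ_n = (τ₀μ₀ + τ_data·x̄)/(τ₀+τ_data), with τ₀=1/σ₀² and τ_data=n/σ².
Here τ₀ = 1/91.4 = 0.010941 and τ_data = 6/24.2 = 0.247934, so τ_n = 0.258875.
Rearranging for μ₀: μ₀ = (μ_n·τ_n − τ_data·x̄)/τ₀ = (-17.9631·0.258875 − 0.247934·-19.1) / 0.010941 = 0.085342/0.010941 ≈ 7.8.

μ₀ = 7.8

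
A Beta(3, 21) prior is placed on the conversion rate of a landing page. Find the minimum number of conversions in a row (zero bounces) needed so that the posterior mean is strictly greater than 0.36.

After k conversions and 0 bounces the posterior is Beta(3+k, 21), with mean (3+k)/(3+21+k).
Set (3+k)/(24+k) > 0.36 and solve: k > (0.36·24 − 3)/(1 − 0.36) = 8.812.
The smallest integer exceeding 8.812 is 9.

k = 9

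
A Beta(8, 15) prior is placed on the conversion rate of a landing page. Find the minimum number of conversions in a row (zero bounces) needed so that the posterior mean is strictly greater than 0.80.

k = 53

After k conversions and 0 bounces the posterior is Beta(8+k, 15), with mean (8+k)/(8+15+k).
Set (8+k)/(23+k) > 0.80 and solve: k > (0.80·23 − 8)/(1 − 0.80) = 52.000.
The smallest integer exceeding 52.000 is 53, and checking k=53: (61)/(76) = 0.8026 > 0.80.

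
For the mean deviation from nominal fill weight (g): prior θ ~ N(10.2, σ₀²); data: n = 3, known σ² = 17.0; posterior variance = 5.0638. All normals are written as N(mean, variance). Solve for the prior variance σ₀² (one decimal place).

Posterior precision equals prior precision plus data precision: 1/σ_n² = 1/σ₀² + n/σ².
So 1/σ₀² = 1/5.0638 − 3/17.0 = 0.197480 − 0.176471 = 0.021009.
Hence σ₀² = 1/0.021009 ≈ 47.6.

σ₀² = 47.6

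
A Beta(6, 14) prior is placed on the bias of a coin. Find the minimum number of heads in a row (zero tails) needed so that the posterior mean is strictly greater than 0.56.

k = 12

After k heads and 0 tails the posterior is Beta(6+k, 14), with mean (6+k)/(6+14+k).
Set (6+k)/(20+k) > 0.56 and solve: k > (0.56·20 − 6)/(1 − 0.56) = 11.818.
The smallest integer exceeding 11.818 is 12.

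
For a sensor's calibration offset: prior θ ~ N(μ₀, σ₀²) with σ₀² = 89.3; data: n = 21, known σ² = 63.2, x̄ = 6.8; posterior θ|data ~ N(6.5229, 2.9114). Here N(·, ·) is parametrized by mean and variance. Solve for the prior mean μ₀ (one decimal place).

The posterior mean is a precision-weighted average: μ_n = (τ₀μ₀ + τ_data·x̄)/(τ₀+τ_data), with τ₀=1/σ₀² and τ_data=n/σ².
Here τ₀ = 1/89.3 = 0.011198 and τ_data = 21/63.2 = 0.332278, so τ_n = 0.343476.
Rearranging for μ₀: μ₀ = (μ_n·τ_n − τ_data·x̄)/τ₀ = (6.5229·0.343476 − 0.332278·6.8) / 0.011198 = -0.019031/0.011198 ≈ -1.7.

μ₀ = -1.7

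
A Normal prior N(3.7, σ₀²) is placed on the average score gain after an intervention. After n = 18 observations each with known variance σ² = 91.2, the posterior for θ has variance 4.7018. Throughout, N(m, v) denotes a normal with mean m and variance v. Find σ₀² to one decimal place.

For the Normal–Normal model with known σ², precisions add: τ_n = τ₀ + n/σ².
So 1/σ₀² = 1/4.7018 − 18/91.2 = 0.212685 − 0.197368 = 0.015317.
Hence σ₀² = 1/0.015317 ≈ 65.3.

σ₀² = 65.3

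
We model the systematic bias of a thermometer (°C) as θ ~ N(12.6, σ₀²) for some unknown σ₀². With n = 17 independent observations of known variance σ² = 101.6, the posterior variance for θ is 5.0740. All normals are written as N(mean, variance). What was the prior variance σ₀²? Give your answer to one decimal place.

Posterior precision equals prior precision plus data precision: 1/σ_n² = 1/σ₀² + n/σ².
So 1/σ₀² = 1/5.0740 − 17/101.6 = 0.197083 − 0.167323 = 0.029760.
Hence σ₀² = 1/0.029760 ≈ 33.6.

σ₀² = 33.6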